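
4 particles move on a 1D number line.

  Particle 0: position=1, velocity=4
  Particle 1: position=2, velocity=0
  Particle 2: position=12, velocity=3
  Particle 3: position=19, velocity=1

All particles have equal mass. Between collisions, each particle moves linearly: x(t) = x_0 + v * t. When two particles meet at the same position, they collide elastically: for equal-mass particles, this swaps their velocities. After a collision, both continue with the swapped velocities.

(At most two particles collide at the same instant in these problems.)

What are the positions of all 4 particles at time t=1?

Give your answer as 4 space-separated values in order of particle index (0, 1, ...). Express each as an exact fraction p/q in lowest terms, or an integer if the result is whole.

Collision at t=1/4: particles 0 and 1 swap velocities; positions: p0=2 p1=2 p2=51/4 p3=77/4; velocities now: v0=0 v1=4 v2=3 v3=1
Advance to t=1 (no further collisions before then); velocities: v0=0 v1=4 v2=3 v3=1; positions = 2 5 15 20

Answer: 2 5 15 20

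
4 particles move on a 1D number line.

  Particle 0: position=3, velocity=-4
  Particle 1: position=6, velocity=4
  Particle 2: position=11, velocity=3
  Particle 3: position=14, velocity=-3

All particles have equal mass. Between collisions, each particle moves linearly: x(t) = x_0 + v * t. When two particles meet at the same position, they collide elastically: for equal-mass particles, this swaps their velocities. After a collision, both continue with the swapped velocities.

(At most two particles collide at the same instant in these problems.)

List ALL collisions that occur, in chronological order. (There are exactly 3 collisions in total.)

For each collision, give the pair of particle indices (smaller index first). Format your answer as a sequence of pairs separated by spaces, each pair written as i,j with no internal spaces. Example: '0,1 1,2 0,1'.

Answer: 2,3 1,2 2,3

Derivation:
Collision at t=1/2: particles 2 and 3 swap velocities; positions: p0=1 p1=8 p2=25/2 p3=25/2; velocities now: v0=-4 v1=4 v2=-3 v3=3
Collision at t=8/7: particles 1 and 2 swap velocities; positions: p0=-11/7 p1=74/7 p2=74/7 p3=101/7; velocities now: v0=-4 v1=-3 v2=4 v3=3
Collision at t=5: particles 2 and 3 swap velocities; positions: p0=-17 p1=-1 p2=26 p3=26; velocities now: v0=-4 v1=-3 v2=3 v3=4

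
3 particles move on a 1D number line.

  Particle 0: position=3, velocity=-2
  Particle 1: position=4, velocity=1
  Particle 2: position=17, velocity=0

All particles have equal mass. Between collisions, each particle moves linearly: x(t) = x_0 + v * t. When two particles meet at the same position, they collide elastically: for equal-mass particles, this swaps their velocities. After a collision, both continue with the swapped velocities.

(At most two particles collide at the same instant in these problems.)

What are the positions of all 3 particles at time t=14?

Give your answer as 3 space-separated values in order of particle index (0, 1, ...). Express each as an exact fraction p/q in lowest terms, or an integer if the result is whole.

Collision at t=13: particles 1 and 2 swap velocities; positions: p0=-23 p1=17 p2=17; velocities now: v0=-2 v1=0 v2=1
Advance to t=14 (no further collisions before then); velocities: v0=-2 v1=0 v2=1; positions = -25 17 18

Answer: -25 17 18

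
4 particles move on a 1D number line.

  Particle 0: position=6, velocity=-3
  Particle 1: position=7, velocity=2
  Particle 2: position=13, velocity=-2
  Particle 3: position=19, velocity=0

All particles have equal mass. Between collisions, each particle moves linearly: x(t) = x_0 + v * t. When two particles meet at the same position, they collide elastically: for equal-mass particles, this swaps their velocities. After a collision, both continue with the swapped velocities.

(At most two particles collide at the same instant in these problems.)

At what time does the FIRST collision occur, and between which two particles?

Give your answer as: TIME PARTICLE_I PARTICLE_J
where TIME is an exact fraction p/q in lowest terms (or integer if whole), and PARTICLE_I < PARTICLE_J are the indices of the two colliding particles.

Pair (0,1): pos 6,7 vel -3,2 -> not approaching (rel speed -5 <= 0)
Pair (1,2): pos 7,13 vel 2,-2 -> gap=6, closing at 4/unit, collide at t=3/2
Pair (2,3): pos 13,19 vel -2,0 -> not approaching (rel speed -2 <= 0)
Earliest collision: t=3/2 between 1 and 2

Answer: 3/2 1 2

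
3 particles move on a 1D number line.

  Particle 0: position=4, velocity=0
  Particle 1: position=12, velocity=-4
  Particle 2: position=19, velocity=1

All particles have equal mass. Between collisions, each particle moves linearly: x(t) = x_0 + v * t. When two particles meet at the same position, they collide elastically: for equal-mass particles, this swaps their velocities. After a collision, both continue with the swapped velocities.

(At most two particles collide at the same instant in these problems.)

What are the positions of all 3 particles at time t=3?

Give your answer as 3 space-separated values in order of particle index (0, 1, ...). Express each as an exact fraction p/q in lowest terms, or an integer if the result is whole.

Collision at t=2: particles 0 and 1 swap velocities; positions: p0=4 p1=4 p2=21; velocities now: v0=-4 v1=0 v2=1
Advance to t=3 (no further collisions before then); velocities: v0=-4 v1=0 v2=1; positions = 0 4 22

Answer: 0 4 22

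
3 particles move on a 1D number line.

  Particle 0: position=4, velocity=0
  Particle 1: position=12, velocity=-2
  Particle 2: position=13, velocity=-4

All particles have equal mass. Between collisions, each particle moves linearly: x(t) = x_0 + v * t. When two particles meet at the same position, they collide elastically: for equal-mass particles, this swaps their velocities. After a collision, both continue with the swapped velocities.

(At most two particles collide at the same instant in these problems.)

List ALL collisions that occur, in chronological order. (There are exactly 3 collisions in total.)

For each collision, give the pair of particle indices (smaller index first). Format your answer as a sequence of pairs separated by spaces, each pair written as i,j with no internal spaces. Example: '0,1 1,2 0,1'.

Answer: 1,2 0,1 1,2

Derivation:
Collision at t=1/2: particles 1 and 2 swap velocities; positions: p0=4 p1=11 p2=11; velocities now: v0=0 v1=-4 v2=-2
Collision at t=9/4: particles 0 and 1 swap velocities; positions: p0=4 p1=4 p2=15/2; velocities now: v0=-4 v1=0 v2=-2
Collision at t=4: particles 1 and 2 swap velocities; positions: p0=-3 p1=4 p2=4; velocities now: v0=-4 v1=-2 v2=0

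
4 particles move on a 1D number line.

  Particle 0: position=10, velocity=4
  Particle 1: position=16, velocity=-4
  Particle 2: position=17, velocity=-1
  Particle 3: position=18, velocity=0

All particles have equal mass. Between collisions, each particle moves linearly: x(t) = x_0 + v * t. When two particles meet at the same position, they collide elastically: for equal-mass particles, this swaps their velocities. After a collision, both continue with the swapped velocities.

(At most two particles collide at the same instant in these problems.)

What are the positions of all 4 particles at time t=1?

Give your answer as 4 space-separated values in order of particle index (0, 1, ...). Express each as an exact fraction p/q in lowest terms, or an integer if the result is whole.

Collision at t=3/4: particles 0 and 1 swap velocities; positions: p0=13 p1=13 p2=65/4 p3=18; velocities now: v0=-4 v1=4 v2=-1 v3=0
Advance to t=1 (no further collisions before then); velocities: v0=-4 v1=4 v2=-1 v3=0; positions = 12 14 16 18

Answer: 12 14 16 18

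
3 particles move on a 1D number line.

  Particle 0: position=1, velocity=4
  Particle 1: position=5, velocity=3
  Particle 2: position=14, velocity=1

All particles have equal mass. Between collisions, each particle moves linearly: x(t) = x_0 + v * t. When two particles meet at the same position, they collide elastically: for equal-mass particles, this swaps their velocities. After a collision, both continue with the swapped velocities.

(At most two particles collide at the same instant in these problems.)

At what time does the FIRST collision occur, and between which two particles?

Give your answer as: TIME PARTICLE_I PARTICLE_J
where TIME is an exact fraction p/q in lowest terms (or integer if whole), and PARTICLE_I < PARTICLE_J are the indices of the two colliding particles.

Pair (0,1): pos 1,5 vel 4,3 -> gap=4, closing at 1/unit, collide at t=4
Pair (1,2): pos 5,14 vel 3,1 -> gap=9, closing at 2/unit, collide at t=9/2
Earliest collision: t=4 between 0 and 1

Answer: 4 0 1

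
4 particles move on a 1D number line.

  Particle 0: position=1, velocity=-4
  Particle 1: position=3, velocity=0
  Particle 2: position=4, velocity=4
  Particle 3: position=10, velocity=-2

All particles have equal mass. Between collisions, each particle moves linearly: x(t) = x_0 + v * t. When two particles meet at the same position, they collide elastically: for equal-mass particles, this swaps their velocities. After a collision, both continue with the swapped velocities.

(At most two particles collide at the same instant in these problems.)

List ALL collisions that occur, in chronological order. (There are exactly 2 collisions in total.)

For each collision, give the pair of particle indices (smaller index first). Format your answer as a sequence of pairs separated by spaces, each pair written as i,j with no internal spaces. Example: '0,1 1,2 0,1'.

Collision at t=1: particles 2 and 3 swap velocities; positions: p0=-3 p1=3 p2=8 p3=8; velocities now: v0=-4 v1=0 v2=-2 v3=4
Collision at t=7/2: particles 1 and 2 swap velocities; positions: p0=-13 p1=3 p2=3 p3=18; velocities now: v0=-4 v1=-2 v2=0 v3=4

Answer: 2,3 1,2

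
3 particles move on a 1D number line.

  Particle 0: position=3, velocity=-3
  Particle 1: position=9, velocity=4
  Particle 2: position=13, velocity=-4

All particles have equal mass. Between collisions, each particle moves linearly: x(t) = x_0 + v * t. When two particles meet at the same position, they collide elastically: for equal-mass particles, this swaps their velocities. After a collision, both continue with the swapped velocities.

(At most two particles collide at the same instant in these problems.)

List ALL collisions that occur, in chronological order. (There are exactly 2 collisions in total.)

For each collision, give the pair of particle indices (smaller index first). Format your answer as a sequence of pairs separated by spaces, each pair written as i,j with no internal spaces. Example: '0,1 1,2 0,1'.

Collision at t=1/2: particles 1 and 2 swap velocities; positions: p0=3/2 p1=11 p2=11; velocities now: v0=-3 v1=-4 v2=4
Collision at t=10: particles 0 and 1 swap velocities; positions: p0=-27 p1=-27 p2=49; velocities now: v0=-4 v1=-3 v2=4

Answer: 1,2 0,1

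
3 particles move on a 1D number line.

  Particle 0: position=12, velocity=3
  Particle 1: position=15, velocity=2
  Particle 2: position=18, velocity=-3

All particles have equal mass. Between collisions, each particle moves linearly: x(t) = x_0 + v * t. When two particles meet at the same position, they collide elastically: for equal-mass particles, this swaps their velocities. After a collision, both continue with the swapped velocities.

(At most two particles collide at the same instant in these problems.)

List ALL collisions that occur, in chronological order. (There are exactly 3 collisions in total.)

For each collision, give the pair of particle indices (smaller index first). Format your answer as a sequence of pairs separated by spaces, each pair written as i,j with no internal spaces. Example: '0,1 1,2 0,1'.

Answer: 1,2 0,1 1,2

Derivation:
Collision at t=3/5: particles 1 and 2 swap velocities; positions: p0=69/5 p1=81/5 p2=81/5; velocities now: v0=3 v1=-3 v2=2
Collision at t=1: particles 0 and 1 swap velocities; positions: p0=15 p1=15 p2=17; velocities now: v0=-3 v1=3 v2=2
Collision at t=3: particles 1 and 2 swap velocities; positions: p0=9 p1=21 p2=21; velocities now: v0=-3 v1=2 v2=3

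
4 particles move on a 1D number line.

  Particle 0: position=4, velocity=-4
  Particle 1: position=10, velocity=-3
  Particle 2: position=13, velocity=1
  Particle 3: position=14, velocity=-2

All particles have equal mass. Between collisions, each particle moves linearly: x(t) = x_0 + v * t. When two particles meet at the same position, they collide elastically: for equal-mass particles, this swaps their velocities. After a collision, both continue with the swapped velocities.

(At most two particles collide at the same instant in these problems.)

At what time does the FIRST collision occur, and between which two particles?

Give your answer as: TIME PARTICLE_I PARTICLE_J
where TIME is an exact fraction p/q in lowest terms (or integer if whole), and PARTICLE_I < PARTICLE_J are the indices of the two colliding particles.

Pair (0,1): pos 4,10 vel -4,-3 -> not approaching (rel speed -1 <= 0)
Pair (1,2): pos 10,13 vel -3,1 -> not approaching (rel speed -4 <= 0)
Pair (2,3): pos 13,14 vel 1,-2 -> gap=1, closing at 3/unit, collide at t=1/3
Earliest collision: t=1/3 between 2 and 3

Answer: 1/3 2 3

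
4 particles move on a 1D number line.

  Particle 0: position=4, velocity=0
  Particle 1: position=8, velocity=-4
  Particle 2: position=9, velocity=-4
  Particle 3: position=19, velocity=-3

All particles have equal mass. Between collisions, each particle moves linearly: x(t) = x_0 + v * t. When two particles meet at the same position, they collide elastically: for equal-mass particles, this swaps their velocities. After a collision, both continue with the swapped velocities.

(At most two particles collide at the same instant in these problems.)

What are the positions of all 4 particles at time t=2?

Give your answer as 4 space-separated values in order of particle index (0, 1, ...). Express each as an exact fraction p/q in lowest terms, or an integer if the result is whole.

Collision at t=1: particles 0 and 1 swap velocities; positions: p0=4 p1=4 p2=5 p3=16; velocities now: v0=-4 v1=0 v2=-4 v3=-3
Collision at t=5/4: particles 1 and 2 swap velocities; positions: p0=3 p1=4 p2=4 p3=61/4; velocities now: v0=-4 v1=-4 v2=0 v3=-3
Advance to t=2 (no further collisions before then); velocities: v0=-4 v1=-4 v2=0 v3=-3; positions = 0 1 4 13

Answer: 0 1 4 13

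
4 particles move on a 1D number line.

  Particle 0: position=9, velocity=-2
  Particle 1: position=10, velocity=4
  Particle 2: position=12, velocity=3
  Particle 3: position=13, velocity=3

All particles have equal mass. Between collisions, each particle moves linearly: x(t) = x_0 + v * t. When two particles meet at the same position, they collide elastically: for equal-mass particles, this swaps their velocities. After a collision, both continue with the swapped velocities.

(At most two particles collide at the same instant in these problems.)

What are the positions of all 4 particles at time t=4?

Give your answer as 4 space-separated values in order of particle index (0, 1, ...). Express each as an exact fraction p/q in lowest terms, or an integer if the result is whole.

Answer: 1 24 25 26

Derivation:
Collision at t=2: particles 1 and 2 swap velocities; positions: p0=5 p1=18 p2=18 p3=19; velocities now: v0=-2 v1=3 v2=4 v3=3
Collision at t=3: particles 2 and 3 swap velocities; positions: p0=3 p1=21 p2=22 p3=22; velocities now: v0=-2 v1=3 v2=3 v3=4
Advance to t=4 (no further collisions before then); velocities: v0=-2 v1=3 v2=3 v3=4; positions = 1 24 25 26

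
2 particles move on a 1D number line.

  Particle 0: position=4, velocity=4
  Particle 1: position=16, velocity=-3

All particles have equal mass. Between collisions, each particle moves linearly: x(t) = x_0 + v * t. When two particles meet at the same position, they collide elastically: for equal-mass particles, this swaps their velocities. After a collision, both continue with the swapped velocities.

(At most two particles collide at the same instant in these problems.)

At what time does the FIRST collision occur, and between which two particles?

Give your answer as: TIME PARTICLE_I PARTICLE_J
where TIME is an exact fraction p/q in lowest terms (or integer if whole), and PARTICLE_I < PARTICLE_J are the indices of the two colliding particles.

Answer: 12/7 0 1

Derivation:
Pair (0,1): pos 4,16 vel 4,-3 -> gap=12, closing at 7/unit, collide at t=12/7
Earliest collision: t=12/7 between 0 and 1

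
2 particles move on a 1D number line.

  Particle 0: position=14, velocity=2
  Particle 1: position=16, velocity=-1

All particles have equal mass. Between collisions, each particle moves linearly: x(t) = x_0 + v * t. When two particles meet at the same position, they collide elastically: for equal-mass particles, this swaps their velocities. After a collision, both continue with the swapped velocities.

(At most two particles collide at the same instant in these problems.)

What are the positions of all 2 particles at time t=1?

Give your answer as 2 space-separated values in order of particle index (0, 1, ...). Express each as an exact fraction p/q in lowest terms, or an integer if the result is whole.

Answer: 15 16

Derivation:
Collision at t=2/3: particles 0 and 1 swap velocities; positions: p0=46/3 p1=46/3; velocities now: v0=-1 v1=2
Advance to t=1 (no further collisions before then); velocities: v0=-1 v1=2; positions = 15 16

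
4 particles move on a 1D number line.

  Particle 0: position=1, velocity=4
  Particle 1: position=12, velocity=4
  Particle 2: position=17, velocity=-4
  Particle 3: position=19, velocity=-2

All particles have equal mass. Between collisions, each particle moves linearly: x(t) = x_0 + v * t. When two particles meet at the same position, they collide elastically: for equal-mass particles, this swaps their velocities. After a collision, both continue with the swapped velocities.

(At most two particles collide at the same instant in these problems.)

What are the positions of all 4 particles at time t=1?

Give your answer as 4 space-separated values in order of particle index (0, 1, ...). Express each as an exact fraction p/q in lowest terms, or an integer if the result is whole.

Answer: 5 13 16 17

Derivation:
Collision at t=5/8: particles 1 and 2 swap velocities; positions: p0=7/2 p1=29/2 p2=29/2 p3=71/4; velocities now: v0=4 v1=-4 v2=4 v3=-2
Advance to t=1 (no further collisions before then); velocities: v0=4 v1=-4 v2=4 v3=-2; positions = 5 13 16 17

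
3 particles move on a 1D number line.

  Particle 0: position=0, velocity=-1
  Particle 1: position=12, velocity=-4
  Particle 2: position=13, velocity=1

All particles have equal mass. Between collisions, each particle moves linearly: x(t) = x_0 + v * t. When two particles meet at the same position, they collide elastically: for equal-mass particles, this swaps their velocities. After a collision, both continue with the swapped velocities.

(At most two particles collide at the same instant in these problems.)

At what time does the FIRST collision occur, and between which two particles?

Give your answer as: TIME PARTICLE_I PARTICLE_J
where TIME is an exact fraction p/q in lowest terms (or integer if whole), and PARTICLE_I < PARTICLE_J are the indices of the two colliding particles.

Pair (0,1): pos 0,12 vel -1,-4 -> gap=12, closing at 3/unit, collide at t=4
Pair (1,2): pos 12,13 vel -4,1 -> not approaching (rel speed -5 <= 0)
Earliest collision: t=4 between 0 and 1

Answer: 4 0 1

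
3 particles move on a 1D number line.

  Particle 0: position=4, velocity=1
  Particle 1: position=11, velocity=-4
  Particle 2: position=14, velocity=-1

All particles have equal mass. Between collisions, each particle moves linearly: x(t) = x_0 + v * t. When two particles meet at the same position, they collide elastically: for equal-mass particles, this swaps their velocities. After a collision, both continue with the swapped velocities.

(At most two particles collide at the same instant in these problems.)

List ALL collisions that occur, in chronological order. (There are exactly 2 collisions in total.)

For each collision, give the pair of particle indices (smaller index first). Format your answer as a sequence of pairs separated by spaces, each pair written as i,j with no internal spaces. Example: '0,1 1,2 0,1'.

Answer: 0,1 1,2

Derivation:
Collision at t=7/5: particles 0 and 1 swap velocities; positions: p0=27/5 p1=27/5 p2=63/5; velocities now: v0=-4 v1=1 v2=-1
Collision at t=5: particles 1 and 2 swap velocities; positions: p0=-9 p1=9 p2=9; velocities now: v0=-4 v1=-1 v2=1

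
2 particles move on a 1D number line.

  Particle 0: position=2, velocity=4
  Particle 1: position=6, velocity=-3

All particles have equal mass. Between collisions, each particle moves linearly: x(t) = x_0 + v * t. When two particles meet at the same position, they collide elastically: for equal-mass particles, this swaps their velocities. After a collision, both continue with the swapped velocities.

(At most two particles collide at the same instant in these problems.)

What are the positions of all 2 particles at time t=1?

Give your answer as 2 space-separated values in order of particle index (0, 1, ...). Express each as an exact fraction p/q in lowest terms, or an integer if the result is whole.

Answer: 3 6

Derivation:
Collision at t=4/7: particles 0 and 1 swap velocities; positions: p0=30/7 p1=30/7; velocities now: v0=-3 v1=4
Advance to t=1 (no further collisions before then); velocities: v0=-3 v1=4; positions = 3 6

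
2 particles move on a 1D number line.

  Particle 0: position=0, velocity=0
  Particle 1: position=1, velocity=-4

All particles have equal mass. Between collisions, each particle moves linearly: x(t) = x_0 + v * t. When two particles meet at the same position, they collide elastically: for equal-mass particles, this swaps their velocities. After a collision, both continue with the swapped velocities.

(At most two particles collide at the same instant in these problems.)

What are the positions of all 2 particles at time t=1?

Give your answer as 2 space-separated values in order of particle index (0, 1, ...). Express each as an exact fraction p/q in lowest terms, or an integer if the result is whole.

Answer: -3 0

Derivation:
Collision at t=1/4: particles 0 and 1 swap velocities; positions: p0=0 p1=0; velocities now: v0=-4 v1=0
Advance to t=1 (no further collisions before then); velocities: v0=-4 v1=0; positions = -3 0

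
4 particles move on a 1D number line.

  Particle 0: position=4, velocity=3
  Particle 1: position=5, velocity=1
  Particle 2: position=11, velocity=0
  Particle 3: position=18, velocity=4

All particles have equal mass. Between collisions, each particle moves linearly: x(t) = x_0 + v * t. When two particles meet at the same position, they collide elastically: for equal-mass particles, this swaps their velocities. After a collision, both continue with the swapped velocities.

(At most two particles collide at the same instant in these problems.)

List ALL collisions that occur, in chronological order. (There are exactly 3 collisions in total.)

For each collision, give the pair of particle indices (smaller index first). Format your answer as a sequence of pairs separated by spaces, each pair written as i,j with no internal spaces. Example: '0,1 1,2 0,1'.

Collision at t=1/2: particles 0 and 1 swap velocities; positions: p0=11/2 p1=11/2 p2=11 p3=20; velocities now: v0=1 v1=3 v2=0 v3=4
Collision at t=7/3: particles 1 and 2 swap velocities; positions: p0=22/3 p1=11 p2=11 p3=82/3; velocities now: v0=1 v1=0 v2=3 v3=4
Collision at t=6: particles 0 and 1 swap velocities; positions: p0=11 p1=11 p2=22 p3=42; velocities now: v0=0 v1=1 v2=3 v3=4

Answer: 0,1 1,2 0,1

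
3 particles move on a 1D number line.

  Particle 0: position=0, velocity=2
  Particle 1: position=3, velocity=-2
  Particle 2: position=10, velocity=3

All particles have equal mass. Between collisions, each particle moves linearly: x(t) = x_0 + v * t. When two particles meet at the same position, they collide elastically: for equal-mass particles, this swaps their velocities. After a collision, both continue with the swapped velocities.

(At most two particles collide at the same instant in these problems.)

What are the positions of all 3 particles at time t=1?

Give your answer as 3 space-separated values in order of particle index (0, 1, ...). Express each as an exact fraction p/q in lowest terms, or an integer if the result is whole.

Answer: 1 2 13

Derivation:
Collision at t=3/4: particles 0 and 1 swap velocities; positions: p0=3/2 p1=3/2 p2=49/4; velocities now: v0=-2 v1=2 v2=3
Advance to t=1 (no further collisions before then); velocities: v0=-2 v1=2 v2=3; positions = 1 2 13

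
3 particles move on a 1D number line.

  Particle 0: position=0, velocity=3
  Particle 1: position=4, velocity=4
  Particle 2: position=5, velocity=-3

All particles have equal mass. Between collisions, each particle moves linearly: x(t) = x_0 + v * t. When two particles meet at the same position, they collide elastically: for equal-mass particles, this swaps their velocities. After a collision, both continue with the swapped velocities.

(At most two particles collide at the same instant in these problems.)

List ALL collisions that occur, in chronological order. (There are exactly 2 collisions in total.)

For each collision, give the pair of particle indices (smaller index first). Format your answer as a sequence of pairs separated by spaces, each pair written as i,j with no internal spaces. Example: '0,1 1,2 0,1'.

Collision at t=1/7: particles 1 and 2 swap velocities; positions: p0=3/7 p1=32/7 p2=32/7; velocities now: v0=3 v1=-3 v2=4
Collision at t=5/6: particles 0 and 1 swap velocities; positions: p0=5/2 p1=5/2 p2=22/3; velocities now: v0=-3 v1=3 v2=4

Answer: 1,2 0,1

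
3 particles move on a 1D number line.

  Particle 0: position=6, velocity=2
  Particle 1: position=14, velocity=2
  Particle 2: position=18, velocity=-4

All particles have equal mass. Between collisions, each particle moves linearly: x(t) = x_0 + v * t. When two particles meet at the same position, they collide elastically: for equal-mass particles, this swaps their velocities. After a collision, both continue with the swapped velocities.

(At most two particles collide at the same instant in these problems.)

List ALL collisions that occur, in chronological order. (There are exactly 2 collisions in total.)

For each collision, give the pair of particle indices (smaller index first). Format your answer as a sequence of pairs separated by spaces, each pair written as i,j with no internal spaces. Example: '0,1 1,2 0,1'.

Answer: 1,2 0,1

Derivation:
Collision at t=2/3: particles 1 and 2 swap velocities; positions: p0=22/3 p1=46/3 p2=46/3; velocities now: v0=2 v1=-4 v2=2
Collision at t=2: particles 0 and 1 swap velocities; positions: p0=10 p1=10 p2=18; velocities now: v0=-4 v1=2 v2=2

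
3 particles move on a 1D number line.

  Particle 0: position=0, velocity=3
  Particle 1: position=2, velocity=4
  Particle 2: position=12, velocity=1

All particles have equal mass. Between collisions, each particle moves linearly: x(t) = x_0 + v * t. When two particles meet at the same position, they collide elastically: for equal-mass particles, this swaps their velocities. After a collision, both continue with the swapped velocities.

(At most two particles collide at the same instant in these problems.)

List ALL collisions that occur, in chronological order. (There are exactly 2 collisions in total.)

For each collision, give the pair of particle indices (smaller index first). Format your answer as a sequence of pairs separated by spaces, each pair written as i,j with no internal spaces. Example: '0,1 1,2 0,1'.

Answer: 1,2 0,1

Derivation:
Collision at t=10/3: particles 1 and 2 swap velocities; positions: p0=10 p1=46/3 p2=46/3; velocities now: v0=3 v1=1 v2=4
Collision at t=6: particles 0 and 1 swap velocities; positions: p0=18 p1=18 p2=26; velocities now: v0=1 v1=3 v2=4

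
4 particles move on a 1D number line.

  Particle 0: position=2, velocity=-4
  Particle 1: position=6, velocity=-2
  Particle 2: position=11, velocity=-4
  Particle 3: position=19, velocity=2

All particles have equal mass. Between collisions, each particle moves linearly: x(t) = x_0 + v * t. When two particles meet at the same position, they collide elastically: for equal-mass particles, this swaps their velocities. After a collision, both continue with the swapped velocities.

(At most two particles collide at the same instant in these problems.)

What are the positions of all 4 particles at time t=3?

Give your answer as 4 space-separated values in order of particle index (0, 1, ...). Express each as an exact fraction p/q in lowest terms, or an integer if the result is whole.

Collision at t=5/2: particles 1 and 2 swap velocities; positions: p0=-8 p1=1 p2=1 p3=24; velocities now: v0=-4 v1=-4 v2=-2 v3=2
Advance to t=3 (no further collisions before then); velocities: v0=-4 v1=-4 v2=-2 v3=2; positions = -10 -1 0 25

Answer: -10 -1 0 25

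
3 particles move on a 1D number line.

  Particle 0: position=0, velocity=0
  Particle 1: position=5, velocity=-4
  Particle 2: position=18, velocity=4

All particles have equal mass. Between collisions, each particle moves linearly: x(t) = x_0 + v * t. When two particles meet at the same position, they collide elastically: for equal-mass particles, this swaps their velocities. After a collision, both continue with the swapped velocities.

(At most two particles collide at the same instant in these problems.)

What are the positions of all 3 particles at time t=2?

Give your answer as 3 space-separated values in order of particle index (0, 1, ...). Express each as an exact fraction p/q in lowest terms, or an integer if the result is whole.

Answer: -3 0 26

Derivation:
Collision at t=5/4: particles 0 and 1 swap velocities; positions: p0=0 p1=0 p2=23; velocities now: v0=-4 v1=0 v2=4
Advance to t=2 (no further collisions before then); velocities: v0=-4 v1=0 v2=4; positions = -3 0 26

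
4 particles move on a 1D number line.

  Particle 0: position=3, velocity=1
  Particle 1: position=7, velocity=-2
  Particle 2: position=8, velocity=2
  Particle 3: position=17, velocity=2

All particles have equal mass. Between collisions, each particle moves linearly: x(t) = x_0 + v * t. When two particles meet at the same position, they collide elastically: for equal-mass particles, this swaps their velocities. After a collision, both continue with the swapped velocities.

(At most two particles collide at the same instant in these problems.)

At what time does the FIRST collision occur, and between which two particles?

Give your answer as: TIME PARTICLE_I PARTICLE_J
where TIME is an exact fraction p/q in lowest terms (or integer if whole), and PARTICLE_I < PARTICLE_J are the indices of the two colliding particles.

Pair (0,1): pos 3,7 vel 1,-2 -> gap=4, closing at 3/unit, collide at t=4/3
Pair (1,2): pos 7,8 vel -2,2 -> not approaching (rel speed -4 <= 0)
Pair (2,3): pos 8,17 vel 2,2 -> not approaching (rel speed 0 <= 0)
Earliest collision: t=4/3 between 0 and 1

Answer: 4/3 0 1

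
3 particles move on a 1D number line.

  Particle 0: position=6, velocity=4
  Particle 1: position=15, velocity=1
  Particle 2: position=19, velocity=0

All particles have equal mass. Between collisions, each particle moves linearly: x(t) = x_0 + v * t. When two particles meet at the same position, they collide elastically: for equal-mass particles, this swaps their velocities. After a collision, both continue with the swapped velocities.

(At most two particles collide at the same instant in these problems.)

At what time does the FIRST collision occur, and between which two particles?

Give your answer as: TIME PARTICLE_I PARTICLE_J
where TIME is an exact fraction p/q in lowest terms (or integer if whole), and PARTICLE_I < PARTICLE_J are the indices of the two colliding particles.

Pair (0,1): pos 6,15 vel 4,1 -> gap=9, closing at 3/unit, collide at t=3
Pair (1,2): pos 15,19 vel 1,0 -> gap=4, closing at 1/unit, collide at t=4
Earliest collision: t=3 between 0 and 1

Answer: 3 0 1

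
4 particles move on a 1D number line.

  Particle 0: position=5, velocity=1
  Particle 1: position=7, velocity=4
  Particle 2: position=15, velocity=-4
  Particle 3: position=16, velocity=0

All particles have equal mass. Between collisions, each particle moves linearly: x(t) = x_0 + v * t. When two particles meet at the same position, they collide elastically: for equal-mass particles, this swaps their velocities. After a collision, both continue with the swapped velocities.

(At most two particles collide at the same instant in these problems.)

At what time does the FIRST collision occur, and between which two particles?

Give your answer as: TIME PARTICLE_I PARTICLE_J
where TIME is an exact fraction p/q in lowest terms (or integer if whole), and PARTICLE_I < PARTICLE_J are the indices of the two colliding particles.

Answer: 1 1 2

Derivation:
Pair (0,1): pos 5,7 vel 1,4 -> not approaching (rel speed -3 <= 0)
Pair (1,2): pos 7,15 vel 4,-4 -> gap=8, closing at 8/unit, collide at t=1
Pair (2,3): pos 15,16 vel -4,0 -> not approaching (rel speed -4 <= 0)
Earliest collision: t=1 between 1 and 2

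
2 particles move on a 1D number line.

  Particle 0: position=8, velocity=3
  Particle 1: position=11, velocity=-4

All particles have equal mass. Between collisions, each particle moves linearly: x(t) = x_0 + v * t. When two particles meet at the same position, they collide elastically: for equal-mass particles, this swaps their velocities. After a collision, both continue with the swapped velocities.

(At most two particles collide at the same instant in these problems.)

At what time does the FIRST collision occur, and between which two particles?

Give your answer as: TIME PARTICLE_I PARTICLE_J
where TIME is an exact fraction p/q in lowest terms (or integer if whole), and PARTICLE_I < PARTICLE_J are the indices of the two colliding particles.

Answer: 3/7 0 1

Derivation:
Pair (0,1): pos 8,11 vel 3,-4 -> gap=3, closing at 7/unit, collide at t=3/7
Earliest collision: t=3/7 between 0 and 1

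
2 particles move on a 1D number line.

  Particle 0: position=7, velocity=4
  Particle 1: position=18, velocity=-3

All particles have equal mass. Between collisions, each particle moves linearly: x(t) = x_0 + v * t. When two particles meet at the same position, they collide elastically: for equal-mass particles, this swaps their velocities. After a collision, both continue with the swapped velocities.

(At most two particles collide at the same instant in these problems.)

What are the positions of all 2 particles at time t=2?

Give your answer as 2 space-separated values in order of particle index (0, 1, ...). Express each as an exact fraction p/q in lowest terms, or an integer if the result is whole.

Collision at t=11/7: particles 0 and 1 swap velocities; positions: p0=93/7 p1=93/7; velocities now: v0=-3 v1=4
Advance to t=2 (no further collisions before then); velocities: v0=-3 v1=4; positions = 12 15

Answer: 12 15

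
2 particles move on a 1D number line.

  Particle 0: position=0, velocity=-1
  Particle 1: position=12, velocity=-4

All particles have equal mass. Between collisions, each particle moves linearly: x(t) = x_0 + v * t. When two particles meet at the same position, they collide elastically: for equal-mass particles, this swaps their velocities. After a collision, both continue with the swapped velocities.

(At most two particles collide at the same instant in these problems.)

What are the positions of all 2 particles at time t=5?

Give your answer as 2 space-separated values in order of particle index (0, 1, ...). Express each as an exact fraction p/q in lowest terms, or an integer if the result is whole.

Answer: -8 -5

Derivation:
Collision at t=4: particles 0 and 1 swap velocities; positions: p0=-4 p1=-4; velocities now: v0=-4 v1=-1
Advance to t=5 (no further collisions before then); velocities: v0=-4 v1=-1; positions = -8 -5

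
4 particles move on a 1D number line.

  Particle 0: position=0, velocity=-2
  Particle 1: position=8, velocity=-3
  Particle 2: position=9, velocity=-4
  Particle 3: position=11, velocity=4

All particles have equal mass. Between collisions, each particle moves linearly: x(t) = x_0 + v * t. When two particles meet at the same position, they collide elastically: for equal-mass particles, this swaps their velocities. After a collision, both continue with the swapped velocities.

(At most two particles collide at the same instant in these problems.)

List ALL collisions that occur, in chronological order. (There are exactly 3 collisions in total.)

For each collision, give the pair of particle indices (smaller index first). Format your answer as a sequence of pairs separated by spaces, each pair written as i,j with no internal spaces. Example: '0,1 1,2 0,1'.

Answer: 1,2 0,1 1,2

Derivation:
Collision at t=1: particles 1 and 2 swap velocities; positions: p0=-2 p1=5 p2=5 p3=15; velocities now: v0=-2 v1=-4 v2=-3 v3=4
Collision at t=9/2: particles 0 and 1 swap velocities; positions: p0=-9 p1=-9 p2=-11/2 p3=29; velocities now: v0=-4 v1=-2 v2=-3 v3=4
Collision at t=8: particles 1 and 2 swap velocities; positions: p0=-23 p1=-16 p2=-16 p3=43; velocities now: v0=-4 v1=-3 v2=-2 v3=4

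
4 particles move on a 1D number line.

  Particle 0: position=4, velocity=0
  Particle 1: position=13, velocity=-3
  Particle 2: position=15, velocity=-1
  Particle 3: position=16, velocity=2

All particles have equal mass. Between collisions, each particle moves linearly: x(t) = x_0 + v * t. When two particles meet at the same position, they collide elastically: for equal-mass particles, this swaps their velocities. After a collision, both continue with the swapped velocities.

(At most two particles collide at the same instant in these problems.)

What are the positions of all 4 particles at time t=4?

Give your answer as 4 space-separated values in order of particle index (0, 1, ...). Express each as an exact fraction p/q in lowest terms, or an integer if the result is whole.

Answer: 1 4 11 24

Derivation:
Collision at t=3: particles 0 and 1 swap velocities; positions: p0=4 p1=4 p2=12 p3=22; velocities now: v0=-3 v1=0 v2=-1 v3=2
Advance to t=4 (no further collisions before then); velocities: v0=-3 v1=0 v2=-1 v3=2; positions = 1 4 11 24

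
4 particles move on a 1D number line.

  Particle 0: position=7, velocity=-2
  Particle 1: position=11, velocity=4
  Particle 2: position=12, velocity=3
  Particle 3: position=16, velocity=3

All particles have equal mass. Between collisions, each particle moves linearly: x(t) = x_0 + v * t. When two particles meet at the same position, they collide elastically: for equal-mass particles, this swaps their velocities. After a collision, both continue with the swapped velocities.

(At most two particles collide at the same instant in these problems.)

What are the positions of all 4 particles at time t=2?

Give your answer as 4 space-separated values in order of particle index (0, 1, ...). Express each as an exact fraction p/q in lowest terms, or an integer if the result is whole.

Answer: 3 18 19 22

Derivation:
Collision at t=1: particles 1 and 2 swap velocities; positions: p0=5 p1=15 p2=15 p3=19; velocities now: v0=-2 v1=3 v2=4 v3=3
Advance to t=2 (no further collisions before then); velocities: v0=-2 v1=3 v2=4 v3=3; positions = 3 18 19 22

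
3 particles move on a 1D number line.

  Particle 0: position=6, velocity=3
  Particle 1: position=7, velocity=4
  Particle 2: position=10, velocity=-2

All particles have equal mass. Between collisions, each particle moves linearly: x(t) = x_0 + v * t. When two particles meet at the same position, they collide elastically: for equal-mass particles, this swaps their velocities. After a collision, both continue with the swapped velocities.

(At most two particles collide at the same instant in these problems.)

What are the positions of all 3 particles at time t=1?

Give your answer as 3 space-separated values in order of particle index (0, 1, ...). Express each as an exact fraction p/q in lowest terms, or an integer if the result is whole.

Collision at t=1/2: particles 1 and 2 swap velocities; positions: p0=15/2 p1=9 p2=9; velocities now: v0=3 v1=-2 v2=4
Collision at t=4/5: particles 0 and 1 swap velocities; positions: p0=42/5 p1=42/5 p2=51/5; velocities now: v0=-2 v1=3 v2=4
Advance to t=1 (no further collisions before then); velocities: v0=-2 v1=3 v2=4; positions = 8 9 11

Answer: 8 9 11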